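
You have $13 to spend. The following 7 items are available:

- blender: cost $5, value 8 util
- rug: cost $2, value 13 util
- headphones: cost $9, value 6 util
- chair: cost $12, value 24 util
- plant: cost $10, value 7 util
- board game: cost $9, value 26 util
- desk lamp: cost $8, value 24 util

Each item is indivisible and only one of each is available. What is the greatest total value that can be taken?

Check high-value combinations within $13:
- rug+board game: cost 2+9=11, value 13+26=39
- rug+desk lamp: cost 2+8=10, value 13+24=37
- blender+desk lamp: cost 5+8=13, value 8+24=32
Best: 39 util.

39 util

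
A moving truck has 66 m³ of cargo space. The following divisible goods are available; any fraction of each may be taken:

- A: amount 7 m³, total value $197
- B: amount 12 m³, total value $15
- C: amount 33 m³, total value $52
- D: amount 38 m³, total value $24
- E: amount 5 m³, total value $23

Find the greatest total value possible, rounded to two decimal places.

292.68

Take in order of value per unit:
- A (197/7 per unit): all 7 → value 197, running total 197.00
- E (23/5 per unit): all 5 → value 23, running total 220.00
- C (52/33 per unit): all 33 → value 52, running total 272.00
- B (15/12 per unit): all 12 → value 15, running total 287.00
- D (24/38 per unit): 9 of 38 → value 9×24/38 = 5.6842, running total 292.68
Total 292.68.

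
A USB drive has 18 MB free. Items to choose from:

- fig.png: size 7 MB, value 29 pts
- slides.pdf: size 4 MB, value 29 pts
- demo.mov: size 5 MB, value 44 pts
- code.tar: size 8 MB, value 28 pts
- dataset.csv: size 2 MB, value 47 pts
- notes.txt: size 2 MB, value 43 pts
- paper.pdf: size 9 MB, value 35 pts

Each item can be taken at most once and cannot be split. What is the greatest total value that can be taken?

Check high-value combinations within 18 MB:
- demo.mov+dataset.csv+notes.txt+paper.pdf: size 5+2+2+9=18, value 44+47+43+35=169
- slides.pdf+demo.mov+dataset.csv+notes.txt: size 4+5+2+2=13, value 29+44+47+43=163
- fig.png+demo.mov+dataset.csv+notes.txt: size 7+5+2+2=16, value 29+44+47+43=163
Best: 169 pts.

169 pts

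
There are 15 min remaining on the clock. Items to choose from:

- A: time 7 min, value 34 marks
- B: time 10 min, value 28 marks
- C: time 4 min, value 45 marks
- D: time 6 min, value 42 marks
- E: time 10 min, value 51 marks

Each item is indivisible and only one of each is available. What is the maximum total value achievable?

Check high-value combinations within 15 min:
- C+E: time 4+10=14, value 45+51=96
- C+D: time 4+6=10, value 45+42=87
- A+C: time 7+4=11, value 34+45=79
- A+D: time 7+6=13, value 34+42=76
Best: 96 marks.

96 marks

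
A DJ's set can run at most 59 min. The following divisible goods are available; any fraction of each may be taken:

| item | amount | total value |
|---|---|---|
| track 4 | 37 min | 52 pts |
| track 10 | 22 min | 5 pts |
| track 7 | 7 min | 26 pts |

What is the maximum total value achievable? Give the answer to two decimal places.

Take in order of value per unit:
- track 7 (26/7 per unit): all 7 → value 26, running total 26.00
- track 4 (52/37 per unit): all 37 → value 52, running total 78.00
- track 10 (5/22 per unit): 15 of 22 → value 15×5/22 = 3.4091, running total 81.41
Total 81.41.

81.41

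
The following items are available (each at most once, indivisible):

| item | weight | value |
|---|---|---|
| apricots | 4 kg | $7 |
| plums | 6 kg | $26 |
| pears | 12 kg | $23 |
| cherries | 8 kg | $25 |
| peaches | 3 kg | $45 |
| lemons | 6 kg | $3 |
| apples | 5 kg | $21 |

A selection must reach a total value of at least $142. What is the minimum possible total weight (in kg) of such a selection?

Subsets with value ≥ 142, sorted by total weight:
- apricots+plums+pears+cherries+peaches+apples: weight 38, value 147
- plums+pears+cherries+peaches+lemons+apples: weight 40, value 143
Minimum weight: 38 kg.

38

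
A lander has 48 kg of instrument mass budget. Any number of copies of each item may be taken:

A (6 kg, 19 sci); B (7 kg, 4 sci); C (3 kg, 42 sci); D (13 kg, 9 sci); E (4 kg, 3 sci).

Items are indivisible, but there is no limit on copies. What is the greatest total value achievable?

672 sci

Best value-per-unit is C at 42/3, and filling with it alone uses mass 16×3=48. No mix of the others beats 16×42 = 672.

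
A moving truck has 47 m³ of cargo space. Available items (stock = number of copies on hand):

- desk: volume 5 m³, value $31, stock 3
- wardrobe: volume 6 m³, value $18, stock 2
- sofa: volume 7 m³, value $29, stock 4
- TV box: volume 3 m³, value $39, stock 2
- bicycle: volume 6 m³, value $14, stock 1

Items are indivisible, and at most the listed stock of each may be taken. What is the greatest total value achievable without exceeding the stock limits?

$265

Best selections within volume 47 and stock limits:
- 3×desk + 2×wardrobe + 2×sofa + 2×TV box: volume 47, value 265
- 3×desk + 1×wardrobe + 2×sofa + 2×TV box + 1×bicycle: volume 47, value 261
Best: $265.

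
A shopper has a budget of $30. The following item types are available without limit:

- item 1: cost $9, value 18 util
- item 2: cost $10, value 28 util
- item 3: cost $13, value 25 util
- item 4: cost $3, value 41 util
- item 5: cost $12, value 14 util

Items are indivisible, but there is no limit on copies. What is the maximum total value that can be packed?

410 util

Best value-per-unit is item 4 at 41/3, and filling with it alone uses cost 10×3=30. No mix of the others beats 10×41 = 410.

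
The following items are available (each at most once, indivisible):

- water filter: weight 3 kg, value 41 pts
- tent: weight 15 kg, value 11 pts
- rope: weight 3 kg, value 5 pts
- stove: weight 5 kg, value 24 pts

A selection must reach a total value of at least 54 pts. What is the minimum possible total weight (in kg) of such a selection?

8

Subsets with value ≥ 54, sorted by total weight:
- water filter+stove: weight 8, value 65
- water filter+rope+stove: weight 11, value 70
- water filter+tent+rope: weight 21, value 57
- water filter+tent+stove: weight 23, value 76
Minimum weight: 8 kg.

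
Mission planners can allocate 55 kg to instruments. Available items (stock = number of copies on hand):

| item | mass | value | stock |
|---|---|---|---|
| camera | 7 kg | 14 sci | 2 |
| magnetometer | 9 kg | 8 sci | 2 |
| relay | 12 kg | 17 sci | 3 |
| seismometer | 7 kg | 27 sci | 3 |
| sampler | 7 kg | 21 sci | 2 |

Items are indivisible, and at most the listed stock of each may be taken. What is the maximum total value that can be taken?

Top feasible selections:
- 1×camera + 1×relay + 3×seismometer + 2×sampler: mass 54, value 154
- 2×camera + 3×seismometer + 2×sampler: mass 49, value 151
- 2×camera + 1×relay + 3×seismometer + 1×sampler: mass 54, value 147
- 1×camera + 1×magnetometer + 3×seismometer + 2×sampler: mass 51, value 145
Best: 154 sci.

154 sci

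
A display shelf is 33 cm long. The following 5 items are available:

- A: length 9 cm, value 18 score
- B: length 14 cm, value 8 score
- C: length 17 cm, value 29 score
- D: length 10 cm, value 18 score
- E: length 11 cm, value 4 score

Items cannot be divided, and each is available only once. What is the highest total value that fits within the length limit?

47 score

Check high-value combinations within 33 cm:
- A+C: length 9+17=26, value 18+29=47
- C+D: length 17+10=27, value 29+18=47
- A+B+D: length 9+14+10=33, value 18+8+18=44
Best: 47 score.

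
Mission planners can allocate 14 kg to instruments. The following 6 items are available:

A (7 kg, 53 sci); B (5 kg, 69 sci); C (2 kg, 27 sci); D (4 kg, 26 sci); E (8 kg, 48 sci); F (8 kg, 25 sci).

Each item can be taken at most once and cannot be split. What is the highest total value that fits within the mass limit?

149 sci

Check high-value combinations within 14 kg:
- A+B+C: mass 7+5+2=14, value 53+69+27=149
- B+C+D: mass 5+2+4=11, value 69+27+26=122
- A+B: mass 7+5=12, value 53+69=122
- B+E: mass 5+8=13, value 69+48=117
- A+C+D: mass 7+2+4=13, value 53+27+26=106
Best: 149 sci.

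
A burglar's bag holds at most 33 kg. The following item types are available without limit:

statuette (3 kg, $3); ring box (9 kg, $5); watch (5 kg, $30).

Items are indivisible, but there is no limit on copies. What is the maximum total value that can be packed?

$183

Best value-per-unit is watch at 30/5; filling with it alone gives 6×30 = 180.
Optimal mix: 1×statuette + 6×watch → weight 33, value 183.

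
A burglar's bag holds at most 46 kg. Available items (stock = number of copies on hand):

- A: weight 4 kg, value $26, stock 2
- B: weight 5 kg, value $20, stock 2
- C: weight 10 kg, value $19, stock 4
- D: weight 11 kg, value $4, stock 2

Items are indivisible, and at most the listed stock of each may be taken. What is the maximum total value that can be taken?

Best selections within weight 46 and stock limits:
- 2×A + 2×B + 2×C: weight 38, value 130
- 2×A + 1×B + 3×C: weight 43, value 129
- 1×A + 2×B + 3×C: weight 44, value 123
- 2×A + 2×B + 1×C + 1×D: weight 39, value 115
Best: $130.

$130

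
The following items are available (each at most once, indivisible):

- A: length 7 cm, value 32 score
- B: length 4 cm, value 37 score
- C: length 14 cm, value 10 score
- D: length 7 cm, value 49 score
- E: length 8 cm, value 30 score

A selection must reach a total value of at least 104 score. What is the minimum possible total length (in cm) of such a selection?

18

Subsets with value ≥ 104, sorted by total length:
- A+B+D: length 18, value 118
- B+D+E: length 19, value 116
- A+D+E: length 22, value 111
- A+B+D+E: length 26, value 148
Minimum length: 18 cm.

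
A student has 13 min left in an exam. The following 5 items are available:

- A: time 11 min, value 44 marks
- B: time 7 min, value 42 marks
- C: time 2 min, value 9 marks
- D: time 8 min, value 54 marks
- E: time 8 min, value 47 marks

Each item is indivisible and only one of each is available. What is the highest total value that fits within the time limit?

63 marks

Check high-value combinations within 13 min:
- C+D: time 2+8=10, value 9+54=63
- C+E: time 2+8=10, value 9+47=56
- D: time 8, value 54
- A+C: time 11+2=13, value 44+9=53
Best: 63 marks.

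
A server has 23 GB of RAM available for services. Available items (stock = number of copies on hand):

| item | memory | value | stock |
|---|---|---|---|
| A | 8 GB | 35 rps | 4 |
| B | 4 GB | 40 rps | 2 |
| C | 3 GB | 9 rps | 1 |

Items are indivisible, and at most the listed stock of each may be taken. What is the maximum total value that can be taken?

Best selections within memory 23 and stock limits:
- 1×A + 2×B + 1×C: memory 19, value 124
- 2×A + 1×B + 1×C: memory 23, value 119
- 1×A + 2×B: memory 16, value 115
- 2×A + 1×B: memory 20, value 110
Best: 124 rps.

124 rps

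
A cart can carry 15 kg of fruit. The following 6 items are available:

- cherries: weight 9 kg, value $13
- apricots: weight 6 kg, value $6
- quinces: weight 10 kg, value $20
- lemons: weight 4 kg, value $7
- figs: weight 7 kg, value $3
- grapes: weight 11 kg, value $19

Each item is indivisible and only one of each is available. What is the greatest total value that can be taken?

$27

This is a 0/1 knapsack; check combinations near the capacity.
- quinces+lemons: weight 10+4=14, value 20+7=27
- lemons+grapes: weight 4+11=15, value 7+19=26
- quinces: weight 10, value 20
Best: $27.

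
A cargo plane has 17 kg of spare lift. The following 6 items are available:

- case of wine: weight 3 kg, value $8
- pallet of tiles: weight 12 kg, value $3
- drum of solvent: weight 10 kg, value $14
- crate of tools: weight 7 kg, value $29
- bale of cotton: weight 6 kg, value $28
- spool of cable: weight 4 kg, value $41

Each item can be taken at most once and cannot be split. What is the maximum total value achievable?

Check high-value combinations within 17 kg:
- crate of tools+bale of cotton+spool of cable: weight 7+6+4=17, value 29+28+41=98
- case of wine+crate of tools+spool of cable: weight 3+7+4=14, value 8+29+41=78
- case of wine+bale of cotton+spool of cable: weight 3+6+4=13, value 8+28+41=77
- crate of tools+spool of cable: weight 7+4=11, value 29+41=70
- bale of cotton+spool of cable: weight 6+4=10, value 28+41=69
Best: $98.

$98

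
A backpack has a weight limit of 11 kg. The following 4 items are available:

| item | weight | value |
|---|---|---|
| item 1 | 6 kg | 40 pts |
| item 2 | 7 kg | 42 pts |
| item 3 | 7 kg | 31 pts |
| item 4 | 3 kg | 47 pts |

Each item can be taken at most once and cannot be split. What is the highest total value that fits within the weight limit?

This is a 0/1 knapsack; check combinations near the capacity.
- item 2+item 4: weight 7+3=10, value 42+47=89
- item 1+item 4: weight 6+3=9, value 40+47=87
- item 3+item 4: weight 7+3=10, value 31+47=78
- item 4: weight 3, value 47
Best: 89 pts.

89 pts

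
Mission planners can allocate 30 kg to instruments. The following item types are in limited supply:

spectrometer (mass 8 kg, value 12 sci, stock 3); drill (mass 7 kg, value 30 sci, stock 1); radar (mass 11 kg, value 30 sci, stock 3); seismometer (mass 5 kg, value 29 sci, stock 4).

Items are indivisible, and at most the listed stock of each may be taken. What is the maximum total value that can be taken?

146 sci

Best selections within mass 30 and stock limits:
- 1×drill + 4×seismometer: mass 27, value 146
- 1×spectrometer + 1×drill + 3×seismometer: mass 30, value 129
- 1×spectrometer + 4×seismometer: mass 28, value 128
Best: 146 sci.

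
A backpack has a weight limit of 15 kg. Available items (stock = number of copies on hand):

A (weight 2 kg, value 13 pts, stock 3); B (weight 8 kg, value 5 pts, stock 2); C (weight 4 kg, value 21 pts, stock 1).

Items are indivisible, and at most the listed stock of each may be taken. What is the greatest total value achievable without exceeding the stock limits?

60 pts

Top feasible selections:
- 3×A + 1×C: weight 10, value 60
- 2×A + 1×C: weight 8, value 47
- 3×A + 1×B: weight 14, value 44
- 3×A: weight 6, value 39
Best: 60 pts.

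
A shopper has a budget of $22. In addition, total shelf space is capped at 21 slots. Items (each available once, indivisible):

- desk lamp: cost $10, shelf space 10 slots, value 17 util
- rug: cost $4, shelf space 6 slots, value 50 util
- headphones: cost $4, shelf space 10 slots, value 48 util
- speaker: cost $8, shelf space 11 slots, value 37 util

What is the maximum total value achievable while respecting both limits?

98 util

Feasible sets respecting both limits:
- rug+headphones: cost 8, shelf space 16, value 98
- rug+speaker: cost 12, shelf space 17, value 87
- headphones+speaker: cost 12, shelf space 21, value 85
Best: 98 util.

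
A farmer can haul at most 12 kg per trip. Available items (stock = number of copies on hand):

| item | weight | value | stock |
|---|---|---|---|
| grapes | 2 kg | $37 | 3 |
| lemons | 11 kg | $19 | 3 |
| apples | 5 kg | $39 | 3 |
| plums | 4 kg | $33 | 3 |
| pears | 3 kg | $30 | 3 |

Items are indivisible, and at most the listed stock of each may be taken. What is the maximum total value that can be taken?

$171

Top feasible selections:
- 3×grapes + 2×pears: weight 12, value 171
- 3×grapes + 1×apples: weight 11, value 150
- 3×grapes + 1×plums: weight 10, value 144
Best: $171.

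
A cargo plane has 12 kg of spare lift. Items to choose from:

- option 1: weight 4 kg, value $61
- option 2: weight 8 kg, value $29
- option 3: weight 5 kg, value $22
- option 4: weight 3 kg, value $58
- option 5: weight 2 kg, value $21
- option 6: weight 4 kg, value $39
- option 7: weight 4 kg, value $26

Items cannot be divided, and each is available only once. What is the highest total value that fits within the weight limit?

Check high-value combinations within 12 kg:
- option 1+option 4+option 6: weight 4+3+4=11, value 61+58+39=158
- option 1+option 4+option 7: weight 4+3+4=11, value 61+58+26=145
- option 1+option 3+option 4: weight 4+5+3=12, value 61+22+58=141
Best: $158.

$158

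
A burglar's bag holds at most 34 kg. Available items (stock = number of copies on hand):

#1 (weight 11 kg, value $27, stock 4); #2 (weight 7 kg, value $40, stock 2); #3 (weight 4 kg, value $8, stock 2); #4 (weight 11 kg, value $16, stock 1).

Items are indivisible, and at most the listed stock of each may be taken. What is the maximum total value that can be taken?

Best selections within weight 34 and stock limits:
- 1×#1 + 2×#2 + 2×#3: weight 33, value 123
- 1×#1 + 2×#2 + 1×#3: weight 29, value 115
- 2×#2 + 2×#3 + 1×#4: weight 33, value 112
- 1×#1 + 2×#2: weight 25, value 107
Best: $123.

$123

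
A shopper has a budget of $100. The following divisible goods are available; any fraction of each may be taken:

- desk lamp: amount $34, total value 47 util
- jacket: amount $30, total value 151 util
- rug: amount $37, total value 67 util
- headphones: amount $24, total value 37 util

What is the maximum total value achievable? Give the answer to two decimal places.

267.44

Take in order of value per unit:
- jacket (151/30 per unit): all 30 → value 151, running total 151.00
- rug (67/37 per unit): all 37 → value 67, running total 218.00
- headphones (37/24 per unit): all 24 → value 37, running total 255.00
- desk lamp (47/34 per unit): 9 of 34 → value 9×47/34 = 12.4412, running total 267.44
Total 267.44.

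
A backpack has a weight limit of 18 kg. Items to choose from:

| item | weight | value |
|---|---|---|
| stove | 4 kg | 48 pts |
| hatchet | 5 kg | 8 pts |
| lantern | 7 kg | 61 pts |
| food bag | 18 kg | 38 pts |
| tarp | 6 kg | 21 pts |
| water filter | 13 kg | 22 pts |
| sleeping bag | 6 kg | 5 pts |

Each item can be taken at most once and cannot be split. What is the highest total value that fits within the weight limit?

Check high-value combinations within 18 kg:
- stove+lantern+tarp: weight 4+7+6=17, value 48+61+21=130
- stove+hatchet+lantern: weight 4+5+7=16, value 48+8+61=117
- stove+lantern+sleeping bag: weight 4+7+6=17, value 48+61+5=114
- stove+lantern: weight 4+7=11, value 48+61=109
Best: 130 pts.

130 pts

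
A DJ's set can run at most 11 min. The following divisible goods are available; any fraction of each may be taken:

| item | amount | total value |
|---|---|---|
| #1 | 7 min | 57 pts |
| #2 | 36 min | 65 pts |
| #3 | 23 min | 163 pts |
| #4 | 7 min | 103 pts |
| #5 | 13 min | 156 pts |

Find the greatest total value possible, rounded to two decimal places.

Take in order of value per unit:
- #4 (103/7 per unit): all 7 → value 103, running total 103.00
- #5 (156/13 per unit): 4 of 13 → value 4×156/13 = 48.0000, running total 151.00
Total 151.00.

151.00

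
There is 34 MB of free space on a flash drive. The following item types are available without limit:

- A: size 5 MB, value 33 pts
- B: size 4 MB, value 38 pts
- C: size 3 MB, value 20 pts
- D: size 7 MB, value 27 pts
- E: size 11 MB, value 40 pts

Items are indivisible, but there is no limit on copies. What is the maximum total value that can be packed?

306 pts

Best value-per-unit is B at 38/4; filling with it alone gives 8×38 = 304.
Optimal mix: 7×B + 2×C → size 34, value 306.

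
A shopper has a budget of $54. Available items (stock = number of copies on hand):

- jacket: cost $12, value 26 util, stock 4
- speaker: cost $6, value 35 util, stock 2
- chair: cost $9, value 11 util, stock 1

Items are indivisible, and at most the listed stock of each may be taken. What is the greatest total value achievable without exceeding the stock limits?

148 util

Top feasible selections:
- 3×jacket + 2×speaker: cost 48, value 148
- 4×jacket + 1×speaker: cost 54, value 139
- 2×jacket + 2×speaker + 1×chair: cost 45, value 133
Best: 148 util.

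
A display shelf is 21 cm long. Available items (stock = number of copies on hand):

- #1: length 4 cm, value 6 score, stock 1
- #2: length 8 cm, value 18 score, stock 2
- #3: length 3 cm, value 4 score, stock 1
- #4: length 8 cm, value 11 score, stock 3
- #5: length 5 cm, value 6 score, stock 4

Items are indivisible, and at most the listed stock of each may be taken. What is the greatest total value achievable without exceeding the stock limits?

42 score

Best selections within length 21 and stock limits:
- 1×#1 + 2×#2: length 20, value 42
- 2×#2 + 1×#5: length 21, value 42
- 2×#2 + 1×#3: length 19, value 40
- 2×#2: length 16, value 36
Best: 42 score.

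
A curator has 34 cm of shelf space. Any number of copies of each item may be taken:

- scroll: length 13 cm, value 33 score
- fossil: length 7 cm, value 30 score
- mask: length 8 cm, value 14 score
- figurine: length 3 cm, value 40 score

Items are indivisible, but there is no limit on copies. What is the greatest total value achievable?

Best value-per-unit is figurine at 40/3, and filling with it alone uses length 11×3=33. No mix of the others beats 11×40 = 440.

440 score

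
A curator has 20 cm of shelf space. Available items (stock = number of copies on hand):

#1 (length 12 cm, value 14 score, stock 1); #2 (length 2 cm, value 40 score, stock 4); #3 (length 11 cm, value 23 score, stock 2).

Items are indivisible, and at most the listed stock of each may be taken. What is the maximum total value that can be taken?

183 score

Best selections within length 20 and stock limits:
- 4×#2 + 1×#3: length 19, value 183
- 1×#1 + 4×#2: length 20, value 174
Best: 183 score.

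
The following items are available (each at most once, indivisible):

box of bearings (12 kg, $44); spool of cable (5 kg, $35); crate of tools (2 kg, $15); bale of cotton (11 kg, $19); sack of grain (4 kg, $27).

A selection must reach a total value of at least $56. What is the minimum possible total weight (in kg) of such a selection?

9

Subsets with value ≥ 56, sorted by total weight:
- spool of cable+sack of grain: weight 9, value 62
- spool of cable+crate of tools+sack of grain: weight 11, value 77
- box of bearings+crate of tools: weight 14, value 59
Minimum weight: 9 kg.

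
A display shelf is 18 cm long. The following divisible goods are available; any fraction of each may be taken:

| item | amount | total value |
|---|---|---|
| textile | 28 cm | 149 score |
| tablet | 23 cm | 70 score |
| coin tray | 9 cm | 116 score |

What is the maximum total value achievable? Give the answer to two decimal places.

163.89

Take in order of value per unit:
- coin tray (116/9 per unit): all 9 → value 116, running total 116.00
- textile (149/28 per unit): 9 of 28 → value 9×149/28 = 47.8929, running total 163.89
Total 163.89.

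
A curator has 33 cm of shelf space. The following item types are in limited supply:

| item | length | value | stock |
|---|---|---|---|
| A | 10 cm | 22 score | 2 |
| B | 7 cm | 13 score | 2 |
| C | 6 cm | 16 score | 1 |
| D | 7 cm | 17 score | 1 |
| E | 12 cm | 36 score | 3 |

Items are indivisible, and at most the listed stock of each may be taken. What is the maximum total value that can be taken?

Best selections within length 33 and stock limits:
- 1×D + 2×E: length 31, value 89
- 1×C + 2×E: length 30, value 88
- 1×B + 2×E: length 31, value 85
Best: 89 score.

89 score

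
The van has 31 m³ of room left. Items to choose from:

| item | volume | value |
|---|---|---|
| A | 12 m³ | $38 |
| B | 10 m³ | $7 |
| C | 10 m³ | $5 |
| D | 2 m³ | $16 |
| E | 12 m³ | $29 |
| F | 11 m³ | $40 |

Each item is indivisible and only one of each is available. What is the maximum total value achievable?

$94

Check high-value combinations within 31 m³:
- A+D+F: volume 12+2+11=25, value 38+16+40=94
- D+E+F: volume 2+12+11=25, value 16+29+40=85
- A+D+E: volume 12+2+12=26, value 38+16+29=83
Best: $94.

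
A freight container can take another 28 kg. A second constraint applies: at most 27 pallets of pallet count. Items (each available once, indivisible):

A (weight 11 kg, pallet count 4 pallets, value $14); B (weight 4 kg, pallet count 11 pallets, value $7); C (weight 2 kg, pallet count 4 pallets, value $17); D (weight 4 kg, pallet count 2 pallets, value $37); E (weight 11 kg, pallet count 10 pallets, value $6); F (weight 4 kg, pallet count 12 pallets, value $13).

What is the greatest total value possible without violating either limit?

Feasible sets respecting both limits:
- A+C+D+F: weight 21, pallet count 22, value 81
- A+B+C+D: weight 21, pallet count 21, value 75
- A+C+D+E: weight 28, pallet count 20, value 74
Best: $81.

$81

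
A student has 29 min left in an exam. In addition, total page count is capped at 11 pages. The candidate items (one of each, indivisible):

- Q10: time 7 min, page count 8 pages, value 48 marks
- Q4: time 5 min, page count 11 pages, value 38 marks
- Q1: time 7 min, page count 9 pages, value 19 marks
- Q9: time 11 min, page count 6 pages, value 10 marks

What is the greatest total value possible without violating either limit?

48 marks

Feasible sets respecting both limits:
- Q10: time 7, page count 8, value 48
- Q4: time 5, page count 11, value 38
- Q1: time 7, page count 9, value 19
Best: 48 marks.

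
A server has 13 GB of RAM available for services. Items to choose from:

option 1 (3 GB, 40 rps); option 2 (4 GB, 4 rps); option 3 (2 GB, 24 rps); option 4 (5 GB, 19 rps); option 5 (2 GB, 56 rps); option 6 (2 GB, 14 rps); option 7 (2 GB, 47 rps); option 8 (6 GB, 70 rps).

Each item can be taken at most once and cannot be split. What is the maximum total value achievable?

Check high-value combinations within 13 GB:
- option 1+option 5+option 7+option 8: memory 3+2+2+6=13, value 40+56+47+70=213
- option 3+option 5+option 7+option 8: memory 2+2+2+6=12, value 24+56+47+70=197
- option 1+option 3+option 5+option 8: memory 3+2+2+6=13, value 40+24+56+70=190
Best: 213 rps.

213 rps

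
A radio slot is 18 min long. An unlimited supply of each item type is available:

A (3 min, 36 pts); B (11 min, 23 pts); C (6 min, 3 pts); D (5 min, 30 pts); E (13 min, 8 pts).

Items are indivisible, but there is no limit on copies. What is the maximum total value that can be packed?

216 pts

Best value-per-unit is A at 36/3, and filling with it alone uses duration 6×3=18. No mix of the others beats 6×36 = 216.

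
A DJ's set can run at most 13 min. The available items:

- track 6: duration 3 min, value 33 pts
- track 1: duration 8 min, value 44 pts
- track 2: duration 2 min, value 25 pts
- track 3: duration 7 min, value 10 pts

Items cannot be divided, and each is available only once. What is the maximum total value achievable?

This is a 0/1 knapsack; check combinations near the capacity.
- track 6+track 1+track 2: duration 3+8+2=13, value 33+44+25=102
- track 6+track 1: duration 3+8=11, value 33+44=77
- track 1+track 2: duration 8+2=10, value 44+25=69
Best: 102 pts.

102 pts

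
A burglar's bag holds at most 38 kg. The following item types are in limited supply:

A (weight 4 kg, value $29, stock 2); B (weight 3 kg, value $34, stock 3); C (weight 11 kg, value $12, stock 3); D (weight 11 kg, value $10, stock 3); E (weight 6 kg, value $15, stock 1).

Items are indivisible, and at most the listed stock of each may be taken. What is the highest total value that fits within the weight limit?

$187

Best selections within weight 38 and stock limits:
- 2×A + 3×B + 1×C + 1×E: weight 34, value 187
- 2×A + 3×B + 1×D + 1×E: weight 34, value 185
- 2×A + 3×B + 1×E: weight 23, value 175
Best: $187.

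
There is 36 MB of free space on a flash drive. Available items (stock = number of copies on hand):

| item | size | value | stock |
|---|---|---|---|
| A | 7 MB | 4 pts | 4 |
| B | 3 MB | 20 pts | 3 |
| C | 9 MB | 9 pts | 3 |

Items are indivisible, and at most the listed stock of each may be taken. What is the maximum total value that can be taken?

87 pts

Best selections within size 36 and stock limits:
- 3×B + 3×C: size 36, value 87
- 1×A + 3×B + 2×C: size 34, value 82
- 3×B + 2×C: size 27, value 78
- 2×A + 3×B + 1×C: size 32, value 77
Best: 87 pts.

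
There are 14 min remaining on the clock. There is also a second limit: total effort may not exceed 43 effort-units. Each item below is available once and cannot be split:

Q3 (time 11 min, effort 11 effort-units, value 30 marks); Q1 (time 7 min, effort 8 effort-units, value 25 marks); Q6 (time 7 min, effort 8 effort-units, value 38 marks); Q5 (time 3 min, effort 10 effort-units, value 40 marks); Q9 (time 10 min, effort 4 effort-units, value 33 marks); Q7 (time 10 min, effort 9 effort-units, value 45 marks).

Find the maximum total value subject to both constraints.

85 marks

Feasible sets respecting both limits:
- Q5+Q7: time 13, effort 19, value 85
- Q6+Q5: time 10, effort 18, value 78
- Q5+Q9: time 13, effort 14, value 73
- Q3+Q5: time 14, effort 21, value 70
Best: 85 marks.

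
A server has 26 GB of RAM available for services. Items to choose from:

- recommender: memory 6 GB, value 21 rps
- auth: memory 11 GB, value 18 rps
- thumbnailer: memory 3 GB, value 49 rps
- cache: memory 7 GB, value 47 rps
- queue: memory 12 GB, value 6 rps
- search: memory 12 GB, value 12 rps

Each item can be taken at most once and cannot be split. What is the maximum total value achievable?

This is a 0/1 knapsack; check combinations near the capacity.
- recommender+thumbnailer+cache: memory 6+3+7=16, value 21+49+47=117
- auth+thumbnailer+cache: memory 11+3+7=21, value 18+49+47=114
- thumbnailer+cache+search: memory 3+7+12=22, value 49+47+12=108
- thumbnailer+cache+queue: memory 3+7+12=22, value 49+47+6=102
- thumbnailer+cache: memory 3+7=10, value 49+47=96
Best: 117 rps.

117 rps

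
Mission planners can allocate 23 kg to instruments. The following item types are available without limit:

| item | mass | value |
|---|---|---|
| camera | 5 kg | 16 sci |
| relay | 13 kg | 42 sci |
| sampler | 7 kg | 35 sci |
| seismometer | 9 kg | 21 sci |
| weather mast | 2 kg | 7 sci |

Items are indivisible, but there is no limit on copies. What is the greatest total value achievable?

Best value-per-unit is sampler at 35/7; filling with it alone gives 3×35 = 105.
Optimal mix: 3×sampler + 1×weather mast → mass 23, value 112.

112 sci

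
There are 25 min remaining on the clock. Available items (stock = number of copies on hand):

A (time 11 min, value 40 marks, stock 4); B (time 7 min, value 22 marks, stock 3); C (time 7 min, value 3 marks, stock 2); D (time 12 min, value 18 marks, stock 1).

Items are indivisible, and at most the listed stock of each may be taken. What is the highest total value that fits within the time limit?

Best selections within time 25 and stock limits:
- 1×A + 2×B: time 25, value 84
- 2×A: time 22, value 80
- 3×B: time 21, value 66
- 1×A + 1×B + 1×C: time 25, value 65
Best: 84 marks.

84 marks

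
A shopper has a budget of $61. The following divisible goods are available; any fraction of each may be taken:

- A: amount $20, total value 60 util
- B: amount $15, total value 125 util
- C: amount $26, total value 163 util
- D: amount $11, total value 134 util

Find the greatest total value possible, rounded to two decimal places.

449.00

Take in order of value per unit:
- D (134/11 per unit): all 11 → value 134, running total 134.00
- B (125/15 per unit): all 15 → value 125, running total 259.00
- C (163/26 per unit): all 26 → value 163, running total 422.00
- A (60/20 per unit): 9 of 20 → value 9×60/20 = 27.0000, running total 449.00
Total 449.00.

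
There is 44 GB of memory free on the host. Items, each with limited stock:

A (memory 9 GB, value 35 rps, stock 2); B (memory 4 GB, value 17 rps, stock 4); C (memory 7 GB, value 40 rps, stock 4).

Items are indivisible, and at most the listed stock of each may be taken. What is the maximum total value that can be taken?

228 rps

Best selections within memory 44 and stock limits:
- 4×B + 4×C: memory 44, value 228
- 1×A + 1×B + 4×C: memory 41, value 212
- 3×B + 4×C: memory 40, value 211
- 2×A + 1×B + 3×C: memory 43, value 207
Best: 228 rps.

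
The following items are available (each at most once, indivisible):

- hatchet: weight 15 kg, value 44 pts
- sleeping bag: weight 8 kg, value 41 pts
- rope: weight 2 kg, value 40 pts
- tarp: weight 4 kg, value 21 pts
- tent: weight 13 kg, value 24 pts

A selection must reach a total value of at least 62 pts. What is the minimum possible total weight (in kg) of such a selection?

Subsets with value ≥ 62, sorted by total weight:
- sleeping bag+rope: weight 10, value 81
- sleeping bag+tarp: weight 12, value 62
- sleeping bag+rope+tarp: weight 14, value 102
Minimum weight: 10 kg.

10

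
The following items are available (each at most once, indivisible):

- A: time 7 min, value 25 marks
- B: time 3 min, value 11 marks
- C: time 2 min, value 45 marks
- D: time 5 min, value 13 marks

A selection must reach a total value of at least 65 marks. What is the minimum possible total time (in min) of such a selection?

9

Subsets with value ≥ 65, sorted by total time:
- A+C: time 9, value 70
- B+C+D: time 10, value 69
- A+B+C: time 12, value 81
Minimum time: 9 min.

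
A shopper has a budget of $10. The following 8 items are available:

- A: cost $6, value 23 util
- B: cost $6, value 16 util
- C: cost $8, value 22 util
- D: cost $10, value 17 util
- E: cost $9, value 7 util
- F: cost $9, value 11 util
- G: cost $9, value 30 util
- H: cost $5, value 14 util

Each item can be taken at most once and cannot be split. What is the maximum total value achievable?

30 util

Check high-value combinations within $10:
- G: cost 9, value 30
- A: cost 6, value 23
- C: cost 8, value 22
- D: cost 10, value 17
Best: 30 util.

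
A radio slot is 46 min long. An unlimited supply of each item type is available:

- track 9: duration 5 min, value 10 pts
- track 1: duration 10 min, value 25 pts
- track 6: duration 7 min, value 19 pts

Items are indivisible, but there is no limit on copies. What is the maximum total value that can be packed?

Best value-per-unit is track 6 at 19/7; filling with it alone gives 6×19 = 114.
Optimal mix: 1×track 1 + 5×track 6 → duration 45, value 120.

120 pts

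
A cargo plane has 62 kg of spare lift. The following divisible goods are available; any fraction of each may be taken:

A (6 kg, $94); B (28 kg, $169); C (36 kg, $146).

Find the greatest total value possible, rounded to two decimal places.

376.56

Take in order of value per unit:
- A (94/6 per unit): all 6 → value 94, running total 94.00
- B (169/28 per unit): all 28 → value 169, running total 263.00
- C (146/36 per unit): 28 of 36 → value 28×146/36 = 113.5556, running total 376.56
Total 376.56.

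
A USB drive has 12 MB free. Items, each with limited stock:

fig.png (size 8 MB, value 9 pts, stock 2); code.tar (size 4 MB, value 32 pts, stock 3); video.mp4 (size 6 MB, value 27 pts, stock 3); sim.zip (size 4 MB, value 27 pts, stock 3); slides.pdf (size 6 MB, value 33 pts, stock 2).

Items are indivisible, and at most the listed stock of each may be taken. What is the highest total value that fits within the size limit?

96 pts

Best selections within size 12 and stock limits:
- 3×code.tar: size 12, value 96
- 2×code.tar + 1×sim.zip: size 12, value 91
Best: 96 pts.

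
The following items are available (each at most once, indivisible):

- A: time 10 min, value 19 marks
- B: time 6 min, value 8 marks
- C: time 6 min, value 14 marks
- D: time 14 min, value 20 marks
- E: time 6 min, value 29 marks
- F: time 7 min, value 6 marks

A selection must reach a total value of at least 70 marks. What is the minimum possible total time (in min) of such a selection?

28

Subsets with value ≥ 70, sorted by total time:
- A+B+C+E: time 28, value 70
- B+C+D+E: time 32, value 71
- A+B+C+E+F: time 35, value 76
Minimum time: 28 min.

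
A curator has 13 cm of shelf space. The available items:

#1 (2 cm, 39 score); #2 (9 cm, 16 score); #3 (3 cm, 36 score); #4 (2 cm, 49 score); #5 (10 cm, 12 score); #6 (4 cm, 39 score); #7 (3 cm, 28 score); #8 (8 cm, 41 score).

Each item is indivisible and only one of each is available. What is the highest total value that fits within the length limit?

163 score

This is a 0/1 knapsack; check combinations near the capacity.
- #1+#3+#4+#6: length 2+3+2+4=11, value 39+36+49+39=163
- #1+#4+#6+#7: length 2+2+4+3=11, value 39+49+39+28=155
- #1+#3+#4+#7: length 2+3+2+3=10, value 39+36+49+28=152
Best: 163 score.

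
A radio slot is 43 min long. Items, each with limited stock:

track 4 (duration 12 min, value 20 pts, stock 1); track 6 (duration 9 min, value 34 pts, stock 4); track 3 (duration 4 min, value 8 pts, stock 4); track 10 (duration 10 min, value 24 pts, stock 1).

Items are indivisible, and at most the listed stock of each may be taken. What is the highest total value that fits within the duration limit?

144 pts

Best selections within duration 43 and stock limits:
- 4×track 6 + 1×track 3: duration 40, value 144
- 4×track 6: duration 36, value 136
- 3×track 6 + 1×track 3 + 1×track 10: duration 41, value 134
- 3×track 6 + 4×track 3: duration 43, value 134
Best: 144 pts.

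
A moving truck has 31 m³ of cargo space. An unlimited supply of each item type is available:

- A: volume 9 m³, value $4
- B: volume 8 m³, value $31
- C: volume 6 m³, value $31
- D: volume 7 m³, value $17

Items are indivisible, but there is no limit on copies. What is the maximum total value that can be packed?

Best value-per-unit is C at 31/6, and filling with it alone uses volume 5×6=30. No mix of the others beats 5×31 = 155.

$155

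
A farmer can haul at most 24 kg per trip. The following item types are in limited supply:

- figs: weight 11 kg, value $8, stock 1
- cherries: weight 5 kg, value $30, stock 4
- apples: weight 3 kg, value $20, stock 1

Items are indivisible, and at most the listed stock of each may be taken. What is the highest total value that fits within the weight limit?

$140

Top feasible selections:
- 4×cherries + 1×apples: weight 23, value 140
- 4×cherries: weight 20, value 120
- 3×cherries + 1×apples: weight 18, value 110
- 3×cherries: weight 15, value 90
Best: $140.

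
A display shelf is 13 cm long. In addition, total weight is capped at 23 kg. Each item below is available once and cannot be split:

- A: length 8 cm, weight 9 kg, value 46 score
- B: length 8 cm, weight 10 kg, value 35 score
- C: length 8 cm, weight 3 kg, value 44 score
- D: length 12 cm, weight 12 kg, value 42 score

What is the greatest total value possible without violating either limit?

46 score

Feasible sets respecting both limits:
- A: length 8, weight 9, value 46
- C: length 8, weight 3, value 44
- D: length 12, weight 12, value 42
Best: 46 score.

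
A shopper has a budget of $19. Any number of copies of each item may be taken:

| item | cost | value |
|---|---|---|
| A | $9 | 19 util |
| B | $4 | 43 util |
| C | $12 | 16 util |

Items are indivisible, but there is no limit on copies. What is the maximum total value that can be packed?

172 util

Best value-per-unit is B at 43/4, and filling with it alone uses cost 4×4=16. No mix of the others beats 4×43 = 172.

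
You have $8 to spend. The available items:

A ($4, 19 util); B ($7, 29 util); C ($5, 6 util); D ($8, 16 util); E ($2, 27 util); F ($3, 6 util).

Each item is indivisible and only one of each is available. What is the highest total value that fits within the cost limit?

Check high-value combinations within $8:
- A+E: cost 4+2=6, value 19+27=46
- E+F: cost 2+3=5, value 27+6=33
- C+E: cost 5+2=7, value 6+27=33
- B: cost 7, value 29
Best: 46 util.

46 util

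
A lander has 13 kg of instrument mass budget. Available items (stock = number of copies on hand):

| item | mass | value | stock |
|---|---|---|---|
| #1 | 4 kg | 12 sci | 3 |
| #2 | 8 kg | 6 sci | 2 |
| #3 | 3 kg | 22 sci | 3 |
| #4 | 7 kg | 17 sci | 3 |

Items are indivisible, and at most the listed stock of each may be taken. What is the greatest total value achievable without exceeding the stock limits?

78 sci

Top feasible selections:
- 1×#1 + 3×#3: mass 13, value 78
- 3×#3: mass 9, value 66
- 2×#3 + 1×#4: mass 13, value 61
Best: 78 sci.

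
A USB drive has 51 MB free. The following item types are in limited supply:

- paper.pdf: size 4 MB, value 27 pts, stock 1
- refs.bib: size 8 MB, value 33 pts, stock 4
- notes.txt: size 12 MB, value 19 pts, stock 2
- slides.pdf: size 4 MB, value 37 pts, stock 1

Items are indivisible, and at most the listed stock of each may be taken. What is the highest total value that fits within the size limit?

196 pts

Best selections within size 51 and stock limits:
- 1×paper.pdf + 4×refs.bib + 1×slides.pdf: size 40, value 196
- 4×refs.bib + 1×notes.txt + 1×slides.pdf: size 48, value 188
Best: 196 pts.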